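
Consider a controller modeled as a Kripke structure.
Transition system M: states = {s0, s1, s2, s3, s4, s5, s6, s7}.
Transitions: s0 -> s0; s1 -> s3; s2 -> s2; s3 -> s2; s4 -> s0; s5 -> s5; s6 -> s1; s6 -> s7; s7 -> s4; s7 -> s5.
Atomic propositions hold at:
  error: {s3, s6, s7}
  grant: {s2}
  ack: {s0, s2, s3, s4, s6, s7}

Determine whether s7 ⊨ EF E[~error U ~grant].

Sat(~error) = {s0, s1, s2, s4, s5}
Sat(~grant) = {s0, s1, s3, s4, s5, s6, s7}
E[~error U ~grant]: least fixpoint, start Z0 = Sat(~grant) = {s0, s1, s3, s4, s5, s6, s7}, add states in Sat(~error) with some successor in Z. Already a fixed point.
Sat(E[~error U ~grant]) = {s0, s1, s3, s4, s5, s6, s7}
EF E[~error U ~grant]: least fixpoint, start Z0 = {s0, s1, s3, s4, s5, s6, s7}, add states with some successor in Z. Already a fixed point.
Sat(EF E[~error U ~grant]) = {s0, s1, s3, s4, s5, s6, s7}
s7 ∈ Sat(EF E[~error U ~grant]) = {s0, s1, s3, s4, s5, s6, s7}, so the formula holds at s7.

Yes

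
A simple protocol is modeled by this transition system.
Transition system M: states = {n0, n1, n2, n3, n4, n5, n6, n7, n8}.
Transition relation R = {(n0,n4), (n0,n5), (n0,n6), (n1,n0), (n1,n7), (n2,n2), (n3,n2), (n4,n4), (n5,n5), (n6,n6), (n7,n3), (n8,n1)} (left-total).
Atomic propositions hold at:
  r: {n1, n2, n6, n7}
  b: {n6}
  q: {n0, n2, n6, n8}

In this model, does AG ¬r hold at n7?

No

Sat(¬r) = {n0, n3, n4, n5, n8}
AG ¬r: greatest fixpoint, start Z0 = {n0, n3, n4, n5, n8}, keep only states in Sat with every successor in Z. Z1 = {n4, n5}; fixed.
Sat(AG ¬r) = {n4, n5}
n7 ∉ Sat(AG ¬r) = {n4, n5}, so the formula does not hold at n7.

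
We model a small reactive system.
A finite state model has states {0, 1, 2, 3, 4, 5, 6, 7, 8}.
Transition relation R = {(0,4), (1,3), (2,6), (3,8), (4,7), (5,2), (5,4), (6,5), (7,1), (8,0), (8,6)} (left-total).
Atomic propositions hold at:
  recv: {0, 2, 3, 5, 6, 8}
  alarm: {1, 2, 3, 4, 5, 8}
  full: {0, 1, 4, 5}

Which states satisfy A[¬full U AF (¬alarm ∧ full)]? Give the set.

Sat(¬full) = {2, 3, 6, 7, 8}
Sat(¬alarm) = {0, 6, 7}
Sat(¬alarm ∧ full) = {0}
AF (¬alarm ∧ full): least fixpoint, start Z0 = {0}, add states with every successor in Z. Already a fixed point.
Sat(AF (¬alarm ∧ full)) = {0}
A[¬full U AF (¬alarm ∧ full)]: least fixpoint, start Z0 = Sat(AF (¬alarm ∧ full)) = {0}, add states in Sat(¬full) with every successor in Z. Already a fixed point.
Sat(A[¬full U AF (¬alarm ∧ full)]) = {0}

{0}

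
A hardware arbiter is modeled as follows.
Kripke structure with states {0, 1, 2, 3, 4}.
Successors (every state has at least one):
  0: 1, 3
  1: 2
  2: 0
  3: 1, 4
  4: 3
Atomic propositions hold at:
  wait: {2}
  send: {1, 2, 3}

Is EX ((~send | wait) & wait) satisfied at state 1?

Sat(~send) = {0, 4}
Sat(~send | wait) = {0, 2, 4}
Sat((~send | wait) & wait) = {2}
Sat(EX ((~send | wait) & wait)) = {s : some successor in {2}} = {1}
1 ∈ Sat(EX ((~send | wait) & wait)) = {1}, so the formula holds at 1.

Yes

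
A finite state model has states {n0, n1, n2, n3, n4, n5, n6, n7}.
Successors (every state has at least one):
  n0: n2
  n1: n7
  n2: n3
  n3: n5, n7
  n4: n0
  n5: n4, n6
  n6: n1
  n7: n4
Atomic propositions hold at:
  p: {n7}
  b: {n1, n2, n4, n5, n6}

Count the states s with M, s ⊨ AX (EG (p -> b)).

4

Sat(p -> b) = {n0, n1, n2, n3, n4, n5, n6}
EG (p -> b): greatest fixpoint, start Z0 = {n0, n1, n2, n3, n4, n5, n6}, keep only states in Sat with some successor in Z. Z1 = {n0, n2, n3, n4, n5, n6}; Z2 = {n0, n2, n3, n4, n5}; fixed.
Sat(EG (p -> b)) = {n0, n2, n3, n4, n5}
Sat(AX (EG (p -> b))) = {s : every successor in {n0, n2, n3, n4, n5}} = {n0, n2, n4, n7}
|Sat(AX (EG (p -> b)))| = |{n0, n2, n4, n7}| = 4.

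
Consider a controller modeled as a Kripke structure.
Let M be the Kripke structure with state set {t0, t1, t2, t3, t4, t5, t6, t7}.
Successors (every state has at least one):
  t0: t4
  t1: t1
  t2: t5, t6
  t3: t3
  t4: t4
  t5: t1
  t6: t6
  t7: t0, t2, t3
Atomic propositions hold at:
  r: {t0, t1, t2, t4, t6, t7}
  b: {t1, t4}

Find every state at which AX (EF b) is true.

{t0, t1, t4, t5}

EF b: least fixpoint, start Z0 = {t1, t4}, add states with some successor in Z. Z1 = {t0, t1, t4, t5}; Z2 = {t0, t1, t2, t4, t5, t7}; fixed.
Sat(EF b) = {t0, t1, t2, t4, t5, t7}
Sat(AX (EF b)) = {s : every successor in {t0, t1, t2, t4, t5, t7}} = {t0, t1, t4, t5}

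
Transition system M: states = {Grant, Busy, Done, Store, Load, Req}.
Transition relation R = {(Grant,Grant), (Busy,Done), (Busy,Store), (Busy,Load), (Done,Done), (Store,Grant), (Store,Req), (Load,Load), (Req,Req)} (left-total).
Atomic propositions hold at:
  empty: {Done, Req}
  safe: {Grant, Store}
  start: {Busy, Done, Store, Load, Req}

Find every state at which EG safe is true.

{Grant, Store}

EG safe: greatest fixpoint, start Z0 = {Grant, Store}, keep only states in Sat with some successor in Z. Already a fixed point.
Sat(EG safe) = {Grant, Store}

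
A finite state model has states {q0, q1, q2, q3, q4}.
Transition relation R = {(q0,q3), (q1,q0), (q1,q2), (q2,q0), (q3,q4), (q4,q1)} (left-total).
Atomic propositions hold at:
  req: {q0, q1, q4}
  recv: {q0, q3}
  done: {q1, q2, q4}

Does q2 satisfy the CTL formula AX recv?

Yes

Sat(AX recv) = {s : every successor in {q0, q3}} = {q0, q2}
q2 ∈ Sat(AX recv) = {q0, q2}, so the formula holds at q2.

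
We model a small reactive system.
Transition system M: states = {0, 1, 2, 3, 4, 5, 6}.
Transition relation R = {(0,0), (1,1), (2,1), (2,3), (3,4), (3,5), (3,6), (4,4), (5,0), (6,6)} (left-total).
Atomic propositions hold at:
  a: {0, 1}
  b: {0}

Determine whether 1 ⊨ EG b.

EG b: greatest fixpoint, start Z0 = {0}, keep only states in Sat with some successor in Z. Already a fixed point.
Sat(EG b) = {0}
1 ∉ Sat(EG b) = {0}, so the formula does not hold at 1.

No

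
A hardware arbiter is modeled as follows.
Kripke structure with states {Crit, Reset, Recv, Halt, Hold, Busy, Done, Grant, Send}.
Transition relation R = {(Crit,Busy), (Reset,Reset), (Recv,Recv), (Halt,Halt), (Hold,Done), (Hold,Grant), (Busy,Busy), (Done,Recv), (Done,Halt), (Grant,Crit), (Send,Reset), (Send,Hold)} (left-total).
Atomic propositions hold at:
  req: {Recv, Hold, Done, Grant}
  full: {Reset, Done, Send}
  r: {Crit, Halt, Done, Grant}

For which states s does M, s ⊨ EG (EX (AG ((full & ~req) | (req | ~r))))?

{Crit, Reset, Recv, Busy, Done, Send}

Sat(~req) = {Crit, Reset, Halt, Busy, Send}
Sat(full & ~req) = {Reset, Send}
Sat(~r) = {Reset, Recv, Hold, Busy, Send}
Sat(req | ~r) = {Reset, Recv, Hold, Busy, Done, Grant, Send}
Sat((full & ~req) | (req | ~r)) = {Reset, Recv, Hold, Busy, Done, Grant, Send}
AG ((full & ~req) | (req | ~r)): greatest fixpoint, start Z0 = {Reset, Recv, Hold, Busy, Done, Grant, Send}, keep only states in Sat with every successor in Z. Z1 = {Reset, Recv, Hold, Busy, Send}; Z2 = {Reset, Recv, Busy, Send}; Z3 = {Reset, Recv, Busy}; fixed.
Sat(AG ((full & ~req) | (req | ~r))) = {Reset, Recv, Busy}
Sat(EX (AG ((full & ~req) | (req | ~r)))) = {s : some successor in {Reset, Recv, Busy}} = {Crit, Reset, Recv, Busy, Done, Send}
EG (EX (AG ((full & ~req) | (req | ~r)))): greatest fixpoint, start Z0 = {Crit, Reset, Recv, Busy, Done, Send}, keep only states in Sat with some successor in Z. Already a fixed point.
Sat(EG (EX (AG ((full & ~req) | (req | ~r))))) = {Crit, Reset, Recv, Busy, Done, Send}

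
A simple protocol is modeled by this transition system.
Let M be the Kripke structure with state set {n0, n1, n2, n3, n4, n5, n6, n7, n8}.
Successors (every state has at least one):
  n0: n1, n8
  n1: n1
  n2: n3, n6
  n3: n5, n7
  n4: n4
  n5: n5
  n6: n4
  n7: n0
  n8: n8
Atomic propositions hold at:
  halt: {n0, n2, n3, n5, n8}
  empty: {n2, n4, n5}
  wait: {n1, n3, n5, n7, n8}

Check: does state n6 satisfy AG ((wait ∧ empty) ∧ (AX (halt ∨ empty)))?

Sat(wait ∧ empty) = {n5}
Sat(halt ∨ empty) = {n0, n2, n3, n4, n5, n8}
Sat(AX (halt ∨ empty)) = {s : every successor in {n0, n2, n3, n4, n5, n8}} = {n4, n5, n6, n7, n8}
Sat((wait ∧ empty) ∧ (AX (halt ∨ empty))) = {n5}
AG ((wait ∧ empty) ∧ (AX (halt ∨ empty))): greatest fixpoint, start Z0 = {n5}, keep only states in Sat with every successor in Z. Already a fixed point.
Sat(AG ((wait ∧ empty) ∧ (AX (halt ∨ empty)))) = {n5}
n6 ∉ Sat(AG ((wait ∧ empty) ∧ (AX (halt ∨ empty)))) = {n5}, so the formula does not hold at n6.

No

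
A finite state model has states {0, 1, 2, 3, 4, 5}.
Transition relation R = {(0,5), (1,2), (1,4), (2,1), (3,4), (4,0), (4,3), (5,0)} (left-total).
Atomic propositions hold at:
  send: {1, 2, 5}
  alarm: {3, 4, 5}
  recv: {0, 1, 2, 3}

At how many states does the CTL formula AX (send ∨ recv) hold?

Sat(send ∨ recv) = {0, 1, 2, 3, 5}
Sat(AX (send ∨ recv)) = {s : every successor in {0, 1, 2, 3, 5}} = {0, 2, 4, 5}
|Sat(AX (send ∨ recv))| = |{0, 2, 4, 5}| = 4.

4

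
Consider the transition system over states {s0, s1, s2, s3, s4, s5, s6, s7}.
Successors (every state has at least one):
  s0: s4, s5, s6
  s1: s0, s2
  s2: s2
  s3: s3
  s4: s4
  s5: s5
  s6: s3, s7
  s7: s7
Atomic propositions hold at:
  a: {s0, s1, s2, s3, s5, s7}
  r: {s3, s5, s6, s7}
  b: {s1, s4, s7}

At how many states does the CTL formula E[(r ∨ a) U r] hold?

6

Sat(r ∨ a) = {s0, s1, s2, s3, s5, s6, s7}
E[(r ∨ a) U r]: least fixpoint, start Z0 = Sat(r) = {s3, s5, s6, s7}, add states in Sat(r ∨ a) with some successor in Z. Z1 = {s0, s3, s5, s6, s7}; Z2 = {s0, s1, s3, s5, s6, s7}; fixed.
Sat(E[(r ∨ a) U r]) = {s0, s1, s3, s5, s6, s7}
|Sat(E[(r ∨ a) U r])| = |{s0, s1, s3, s5, s6, s7}| = 6.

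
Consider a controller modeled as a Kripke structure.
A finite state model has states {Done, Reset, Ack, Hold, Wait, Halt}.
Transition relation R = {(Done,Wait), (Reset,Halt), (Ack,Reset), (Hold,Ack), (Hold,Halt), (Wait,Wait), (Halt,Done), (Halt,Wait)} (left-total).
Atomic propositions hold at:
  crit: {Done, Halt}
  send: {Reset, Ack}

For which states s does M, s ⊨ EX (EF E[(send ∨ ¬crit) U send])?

{Ack, Hold}

Sat(¬crit) = {Reset, Ack, Hold, Wait}
Sat(send ∨ ¬crit) = {Reset, Ack, Hold, Wait}
E[(send ∨ ¬crit) U send]: least fixpoint, start Z0 = Sat(send) = {Reset, Ack}, add states in Sat(send ∨ ¬crit) with some successor in Z. Z1 = {Reset, Ack, Hold}; fixed.
Sat(E[(send ∨ ¬crit) U send]) = {Reset, Ack, Hold}
EF E[(send ∨ ¬crit) U send]: least fixpoint, start Z0 = {Reset, Ack, Hold}, add states with some successor in Z. Already a fixed point.
Sat(EF E[(send ∨ ¬crit) U send]) = {Reset, Ack, Hold}
Sat(EX (EF E[(send ∨ ¬crit) U send])) = {s : some successor in {Reset, Ack, Hold}} = {Ack, Hold}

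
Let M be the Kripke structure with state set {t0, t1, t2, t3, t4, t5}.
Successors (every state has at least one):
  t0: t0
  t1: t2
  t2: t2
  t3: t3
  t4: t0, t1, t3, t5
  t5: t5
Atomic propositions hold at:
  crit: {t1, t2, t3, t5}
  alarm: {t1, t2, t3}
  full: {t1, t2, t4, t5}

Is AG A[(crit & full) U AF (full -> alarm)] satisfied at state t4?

Sat(crit & full) = {t1, t2, t5}
Sat(full -> alarm) = {t0, t1, t2, t3}
AF (full -> alarm): least fixpoint, start Z0 = {t0, t1, t2, t3}, add states with every successor in Z. Already a fixed point.
Sat(AF (full -> alarm)) = {t0, t1, t2, t3}
A[(crit & full) U AF (full -> alarm)]: least fixpoint, start Z0 = Sat(AF (full -> alarm)) = {t0, t1, t2, t3}, add states in Sat(crit & full) with every successor in Z. Already a fixed point.
Sat(A[(crit & full) U AF (full -> alarm)]) = {t0, t1, t2, t3}
AG A[(crit & full) U AF (full -> alarm)]: greatest fixpoint, start Z0 = {t0, t1, t2, t3}, keep only states in Sat with every successor in Z. Already a fixed point.
Sat(AG A[(crit & full) U AF (full -> alarm)]) = {t0, t1, t2, t3}
t4 ∉ Sat(AG A[(crit & full) U AF (full -> alarm)]) = {t0, t1, t2, t3}, so the formula does not hold at t4.

No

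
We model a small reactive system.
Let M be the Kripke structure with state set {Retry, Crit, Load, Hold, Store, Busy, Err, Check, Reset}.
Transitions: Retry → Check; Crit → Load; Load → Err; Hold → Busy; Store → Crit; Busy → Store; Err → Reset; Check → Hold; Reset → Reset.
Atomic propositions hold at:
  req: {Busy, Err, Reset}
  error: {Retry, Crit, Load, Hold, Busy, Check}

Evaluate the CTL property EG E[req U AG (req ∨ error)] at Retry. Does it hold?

No

Sat(req ∨ error) = {Retry, Crit, Load, Hold, Busy, Err, Check, Reset}
AG (req ∨ error): greatest fixpoint, start Z0 = {Retry, Crit, Load, Hold, Busy, Err, Check, Reset}, keep only states in Sat with every successor in Z. Z1 = {Retry, Crit, Load, Hold, Err, Check, Reset}; Z2 = {Retry, Crit, Load, Err, Check, Reset}; Z3 = {Retry, Crit, Load, Err, Reset}; Z4 = {Crit, Load, Err, Reset}; fixed.
Sat(AG (req ∨ error)) = {Crit, Load, Err, Reset}
E[req U AG (req ∨ error)]: least fixpoint, start Z0 = Sat(AG (req ∨ error)) = {Crit, Load, Err, Reset}, add states in Sat(req) with some successor in Z. Already a fixed point.
Sat(E[req U AG (req ∨ error)]) = {Crit, Load, Err, Reset}
EG E[req U AG (req ∨ error)]: greatest fixpoint, start Z0 = {Crit, Load, Err, Reset}, keep only states in Sat with some successor in Z. Already a fixed point.
Sat(EG E[req U AG (req ∨ error)]) = {Crit, Load, Err, Reset}
Retry ∉ Sat(EG E[req U AG (req ∨ error)]) = {Crit, Load, Err, Reset}, so the formula does not hold at Retry.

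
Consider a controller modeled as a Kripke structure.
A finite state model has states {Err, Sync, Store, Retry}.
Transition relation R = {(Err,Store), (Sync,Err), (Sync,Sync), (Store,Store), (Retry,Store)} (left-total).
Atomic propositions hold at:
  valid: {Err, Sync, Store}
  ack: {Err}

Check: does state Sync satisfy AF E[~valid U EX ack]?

Yes

Sat(~valid) = {Retry}
Sat(EX ack) = {s : some successor in {Err}} = {Sync}
E[~valid U EX ack]: least fixpoint, start Z0 = Sat(EX ack) = {Sync}, add states in Sat(~valid) with some successor in Z. Already a fixed point.
Sat(E[~valid U EX ack]) = {Sync}
AF E[~valid U EX ack]: least fixpoint, start Z0 = {Sync}, add states with every successor in Z. Already a fixed point.
Sat(AF E[~valid U EX ack]) = {Sync}
Sync ∈ Sat(AF E[~valid U EX ack]) = {Sync}, so the formula holds at Sync.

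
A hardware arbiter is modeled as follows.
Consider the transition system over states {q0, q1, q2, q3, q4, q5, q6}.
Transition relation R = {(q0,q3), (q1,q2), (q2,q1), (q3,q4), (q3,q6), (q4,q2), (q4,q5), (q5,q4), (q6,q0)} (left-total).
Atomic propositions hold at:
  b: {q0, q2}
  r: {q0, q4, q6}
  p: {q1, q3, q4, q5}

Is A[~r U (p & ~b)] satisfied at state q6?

No

Sat(~r) = {q1, q2, q3, q5}
Sat(~b) = {q1, q3, q4, q5, q6}
Sat(p & ~b) = {q1, q3, q4, q5}
A[~r U (p & ~b)]: least fixpoint, start Z0 = Sat((p & ~b)) = {q1, q3, q4, q5}, add states in Sat(~r) with every successor in Z. Z1 = {q1, q2, q3, q4, q5}; fixed.
Sat(A[~r U (p & ~b)]) = {q1, q2, q3, q4, q5}
q6 ∉ Sat(A[~r U (p & ~b)]) = {q1, q2, q3, q4, q5}, so the formula does not hold at q6.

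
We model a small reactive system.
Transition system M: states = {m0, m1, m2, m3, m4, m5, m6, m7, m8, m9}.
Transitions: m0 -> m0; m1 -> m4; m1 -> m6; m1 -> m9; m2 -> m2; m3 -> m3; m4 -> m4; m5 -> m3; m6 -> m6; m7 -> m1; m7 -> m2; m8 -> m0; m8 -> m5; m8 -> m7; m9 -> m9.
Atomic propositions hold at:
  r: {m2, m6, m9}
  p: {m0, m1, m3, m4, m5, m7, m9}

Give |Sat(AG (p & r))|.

1

Sat(p & r) = {m9}
AG (p & r): greatest fixpoint, start Z0 = {m9}, keep only states in Sat with every successor in Z. Already a fixed point.
Sat(AG (p & r)) = {m9}
|Sat(AG (p & r))| = |{m9}| = 1.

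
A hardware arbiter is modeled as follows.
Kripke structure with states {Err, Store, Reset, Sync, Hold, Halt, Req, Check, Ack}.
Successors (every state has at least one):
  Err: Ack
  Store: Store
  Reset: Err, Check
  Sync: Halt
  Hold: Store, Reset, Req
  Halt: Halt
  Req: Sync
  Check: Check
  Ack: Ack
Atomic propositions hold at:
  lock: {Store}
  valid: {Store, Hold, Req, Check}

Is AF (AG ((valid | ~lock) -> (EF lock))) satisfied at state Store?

Sat(~lock) = {Err, Reset, Sync, Hold, Halt, Req, Check, Ack}
Sat(valid | ~lock) = {Err, Store, Reset, Sync, Hold, Halt, Req, Check, Ack}
EF lock: least fixpoint, start Z0 = {Store}, add states with some successor in Z. Z1 = {Store, Hold}; fixed.
Sat(EF lock) = {Store, Hold}
Sat((valid | ~lock) -> (EF lock)) = {Store, Hold}
AG ((valid | ~lock) -> (EF lock)): greatest fixpoint, start Z0 = {Store, Hold}, keep only states in Sat with every successor in Z. Z1 = {Store}; fixed.
Sat(AG ((valid | ~lock) -> (EF lock))) = {Store}
AF (AG ((valid | ~lock) -> (EF lock))): least fixpoint, start Z0 = {Store}, add states with every successor in Z. Already a fixed point.
Sat(AF (AG ((valid | ~lock) -> (EF lock)))) = {Store}
Store ∈ Sat(AF (AG ((valid | ~lock) -> (EF lock)))) = {Store}, so the formula holds at Store.

Yes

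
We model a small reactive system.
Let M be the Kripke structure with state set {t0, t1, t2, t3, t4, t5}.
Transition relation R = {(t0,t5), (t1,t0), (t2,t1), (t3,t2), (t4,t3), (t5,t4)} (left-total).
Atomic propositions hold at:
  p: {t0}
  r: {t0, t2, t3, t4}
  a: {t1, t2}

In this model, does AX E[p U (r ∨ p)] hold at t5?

Yes

Sat(r ∨ p) = {t0, t2, t3, t4}
E[p U (r ∨ p)]: least fixpoint, start Z0 = Sat((r ∨ p)) = {t0, t2, t3, t4}, add states in Sat(p) with some successor in Z. Already a fixed point.
Sat(E[p U (r ∨ p)]) = {t0, t2, t3, t4}
Sat(AX E[p U (r ∨ p)]) = {s : every successor in {t0, t2, t3, t4}} = {t1, t3, t4, t5}
t5 ∈ Sat(AX E[p U (r ∨ p)]) = {t1, t3, t4, t5}, so the formula holds at t5.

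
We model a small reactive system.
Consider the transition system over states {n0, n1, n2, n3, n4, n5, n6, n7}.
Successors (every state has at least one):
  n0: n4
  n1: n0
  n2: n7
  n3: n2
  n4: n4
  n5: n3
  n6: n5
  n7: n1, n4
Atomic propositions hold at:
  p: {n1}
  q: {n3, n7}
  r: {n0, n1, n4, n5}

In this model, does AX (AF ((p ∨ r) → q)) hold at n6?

Yes

Sat(p ∨ r) = {n0, n1, n4, n5}
Sat((p ∨ r) → q) = {n2, n3, n6, n7}
AF ((p ∨ r) → q): least fixpoint, start Z0 = {n2, n3, n6, n7}, add states with every successor in Z. Z1 = {n2, n3, n5, n6, n7}; fixed.
Sat(AF ((p ∨ r) → q)) = {n2, n3, n5, n6, n7}
Sat(AX (AF ((p ∨ r) → q))) = {s : every successor in {n2, n3, n5, n6, n7}} = {n2, n3, n5, n6}
n6 ∈ Sat(AX (AF ((p ∨ r) → q))) = {n2, n3, n5, n6}, so the formula holds at n6.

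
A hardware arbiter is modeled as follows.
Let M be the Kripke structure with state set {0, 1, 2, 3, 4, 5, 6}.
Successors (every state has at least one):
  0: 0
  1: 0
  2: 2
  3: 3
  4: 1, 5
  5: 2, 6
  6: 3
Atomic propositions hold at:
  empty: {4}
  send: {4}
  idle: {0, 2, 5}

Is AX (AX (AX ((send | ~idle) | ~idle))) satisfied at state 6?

Sat(~idle) = {1, 3, 4, 6}
Sat(send | ~idle) = {1, 3, 4, 6}
Sat((send | ~idle) | ~idle) = {1, 3, 4, 6}
Sat(AX ((send | ~idle) | ~idle)) = {s : every successor in {1, 3, 4, 6}} = {3, 6}
Sat(AX (AX ((send | ~idle) | ~idle))) = {s : every successor in {3, 6}} = {3, 6}
Sat(AX (AX (AX ((send | ~idle) | ~idle)))) = {s : every successor in {3, 6}} = {3, 6}
6 ∈ Sat(AX (AX (AX ((send | ~idle) | ~idle)))) = {3, 6}, so the formula holds at 6.

Yes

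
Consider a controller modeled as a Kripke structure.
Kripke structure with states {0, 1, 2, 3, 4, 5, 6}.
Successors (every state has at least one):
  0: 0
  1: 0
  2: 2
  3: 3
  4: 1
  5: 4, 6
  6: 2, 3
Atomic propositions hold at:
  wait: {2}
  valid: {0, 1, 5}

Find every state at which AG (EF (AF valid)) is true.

{0, 1, 4}

AF valid: least fixpoint, start Z0 = {0, 1, 5}, add states with every successor in Z. Z1 = {0, 1, 4, 5}; fixed.
Sat(AF valid) = {0, 1, 4, 5}
EF (AF valid): least fixpoint, start Z0 = {0, 1, 4, 5}, add states with some successor in Z. Already a fixed point.
Sat(EF (AF valid)) = {0, 1, 4, 5}
AG (EF (AF valid)): greatest fixpoint, start Z0 = {0, 1, 4, 5}, keep only states in Sat with every successor in Z. Z1 = {0, 1, 4}; fixed.
Sat(AG (EF (AF valid))) = {0, 1, 4}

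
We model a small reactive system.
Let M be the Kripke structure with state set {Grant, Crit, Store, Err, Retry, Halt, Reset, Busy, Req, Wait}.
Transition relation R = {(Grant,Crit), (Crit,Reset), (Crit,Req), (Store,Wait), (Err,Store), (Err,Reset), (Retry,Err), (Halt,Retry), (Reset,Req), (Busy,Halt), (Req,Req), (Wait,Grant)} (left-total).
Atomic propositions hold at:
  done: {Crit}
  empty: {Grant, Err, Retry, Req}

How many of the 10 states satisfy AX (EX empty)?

Sat(EX empty) = {s : some successor in {Grant, Err, Retry, Req}} = {Crit, Retry, Halt, Reset, Req, Wait}
Sat(AX (EX empty)) = {s : every successor in {Crit, Retry, Halt, Reset, Req, Wait}} = {Grant, Crit, Store, Halt, Reset, Busy, Req}
|Sat(AX (EX empty))| = |{Grant, Crit, Store, Halt, Reset, Busy, Req}| = 7.

7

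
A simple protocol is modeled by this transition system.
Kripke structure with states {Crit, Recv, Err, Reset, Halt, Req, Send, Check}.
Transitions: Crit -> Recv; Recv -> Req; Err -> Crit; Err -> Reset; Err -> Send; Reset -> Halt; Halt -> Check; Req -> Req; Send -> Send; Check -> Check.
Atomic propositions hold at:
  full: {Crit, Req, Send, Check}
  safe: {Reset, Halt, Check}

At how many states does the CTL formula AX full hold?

5

Sat(AX full) = {s : every successor in {Crit, Req, Send, Check}} = {Recv, Halt, Req, Send, Check}
|Sat(AX full)| = |{Recv, Halt, Req, Send, Check}| = 5.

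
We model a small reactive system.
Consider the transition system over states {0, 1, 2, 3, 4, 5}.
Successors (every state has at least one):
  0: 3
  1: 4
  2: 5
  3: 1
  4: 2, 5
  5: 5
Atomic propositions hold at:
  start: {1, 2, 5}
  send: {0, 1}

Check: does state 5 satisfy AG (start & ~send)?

Sat(~send) = {2, 3, 4, 5}
Sat(start & ~send) = {2, 5}
AG (start & ~send): greatest fixpoint, start Z0 = {2, 5}, keep only states in Sat with every successor in Z. Already a fixed point.
Sat(AG (start & ~send)) = {2, 5}
5 ∈ Sat(AG (start & ~send)) = {2, 5}, so the formula holds at 5.

Yes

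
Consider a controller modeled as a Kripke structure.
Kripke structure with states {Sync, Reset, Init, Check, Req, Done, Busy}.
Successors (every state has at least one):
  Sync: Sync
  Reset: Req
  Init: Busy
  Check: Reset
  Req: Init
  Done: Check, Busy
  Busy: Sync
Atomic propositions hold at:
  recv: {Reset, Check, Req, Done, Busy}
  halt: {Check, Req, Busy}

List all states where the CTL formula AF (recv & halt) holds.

Sat(recv & halt) = {Check, Req, Busy}
AF (recv & halt): least fixpoint, start Z0 = {Check, Req, Busy}, add states with every successor in Z. Z1 = {Reset, Init, Check, Req, Done, Busy}; fixed.
Sat(AF (recv & halt)) = {Reset, Init, Check, Req, Done, Busy}

{Reset, Init, Check, Req, Done, Busy}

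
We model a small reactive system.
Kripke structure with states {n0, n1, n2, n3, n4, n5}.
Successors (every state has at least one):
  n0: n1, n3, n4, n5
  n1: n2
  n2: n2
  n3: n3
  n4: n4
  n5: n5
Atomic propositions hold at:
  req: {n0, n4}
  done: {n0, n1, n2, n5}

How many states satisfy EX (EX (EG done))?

4

EG done: greatest fixpoint, start Z0 = {n0, n1, n2, n5}, keep only states in Sat with some successor in Z. Already a fixed point.
Sat(EG done) = {n0, n1, n2, n5}
Sat(EX (EG done)) = {s : some successor in {n0, n1, n2, n5}} = {n0, n1, n2, n5}
Sat(EX (EX (EG done))) = {s : some successor in {n0, n1, n2, n5}} = {n0, n1, n2, n5}
|Sat(EX (EX (EG done)))| = |{n0, n1, n2, n5}| = 4.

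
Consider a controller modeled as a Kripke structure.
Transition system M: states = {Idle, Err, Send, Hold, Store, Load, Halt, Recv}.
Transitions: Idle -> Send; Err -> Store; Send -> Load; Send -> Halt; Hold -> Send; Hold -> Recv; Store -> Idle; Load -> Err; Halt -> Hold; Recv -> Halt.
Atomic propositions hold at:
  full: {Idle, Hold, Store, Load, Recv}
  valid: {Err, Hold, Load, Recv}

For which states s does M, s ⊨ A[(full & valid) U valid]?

{Err, Hold, Load, Recv}

Sat(full & valid) = {Hold, Load, Recv}
A[(full & valid) U valid]: least fixpoint, start Z0 = Sat(valid) = {Err, Hold, Load, Recv}, add states in Sat(full & valid) with every successor in Z. Already a fixed point.
Sat(A[(full & valid) U valid]) = {Err, Hold, Load, Recv}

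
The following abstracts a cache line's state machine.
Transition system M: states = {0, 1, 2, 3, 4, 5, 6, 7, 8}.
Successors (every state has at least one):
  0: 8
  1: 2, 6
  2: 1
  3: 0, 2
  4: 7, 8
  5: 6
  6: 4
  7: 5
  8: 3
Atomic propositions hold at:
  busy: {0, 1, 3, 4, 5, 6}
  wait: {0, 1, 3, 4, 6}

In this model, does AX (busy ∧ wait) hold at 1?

Sat(busy ∧ wait) = {0, 1, 3, 4, 6}
Sat(AX (busy ∧ wait)) = {s : every successor in {0, 1, 3, 4, 6}} = {2, 5, 6, 8}
1 ∉ Sat(AX (busy ∧ wait)) = {2, 5, 6, 8}, so the formula does not hold at 1.

No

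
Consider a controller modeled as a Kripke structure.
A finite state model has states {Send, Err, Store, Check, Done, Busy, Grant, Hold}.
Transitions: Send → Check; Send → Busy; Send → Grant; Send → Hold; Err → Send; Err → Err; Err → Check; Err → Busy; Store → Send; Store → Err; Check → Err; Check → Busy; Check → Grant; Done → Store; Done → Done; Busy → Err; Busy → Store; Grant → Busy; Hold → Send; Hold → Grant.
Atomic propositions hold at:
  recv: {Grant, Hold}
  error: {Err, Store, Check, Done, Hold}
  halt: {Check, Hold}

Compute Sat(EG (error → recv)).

{Send, Hold}

Sat(error → recv) = {Send, Busy, Grant, Hold}
EG (error → recv): greatest fixpoint, start Z0 = {Send, Busy, Grant, Hold}, keep only states in Sat with some successor in Z. Z1 = {Send, Grant, Hold}; Z2 = {Send, Hold}; fixed.
Sat(EG (error → recv)) = {Send, Hold}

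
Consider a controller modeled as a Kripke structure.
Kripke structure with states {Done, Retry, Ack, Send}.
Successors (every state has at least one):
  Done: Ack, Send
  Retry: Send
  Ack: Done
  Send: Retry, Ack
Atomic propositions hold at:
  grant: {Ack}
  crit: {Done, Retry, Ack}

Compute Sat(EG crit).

EG crit: greatest fixpoint, start Z0 = {Done, Retry, Ack}, keep only states in Sat with some successor in Z. Z1 = {Done, Ack}; fixed.
Sat(EG crit) = {Done, Ack}

{Done, Ack}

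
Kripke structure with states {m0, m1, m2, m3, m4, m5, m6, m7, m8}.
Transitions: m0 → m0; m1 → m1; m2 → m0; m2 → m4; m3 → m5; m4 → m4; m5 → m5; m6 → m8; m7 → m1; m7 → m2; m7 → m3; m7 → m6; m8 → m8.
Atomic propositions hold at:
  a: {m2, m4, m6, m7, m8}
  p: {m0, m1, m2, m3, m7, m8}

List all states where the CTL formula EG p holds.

{m0, m1, m2, m7, m8}

EG p: greatest fixpoint, start Z0 = {m0, m1, m2, m3, m7, m8}, keep only states in Sat with some successor in Z. Z1 = {m0, m1, m2, m7, m8}; fixed.
Sat(EG p) = {m0, m1, m2, m7, m8}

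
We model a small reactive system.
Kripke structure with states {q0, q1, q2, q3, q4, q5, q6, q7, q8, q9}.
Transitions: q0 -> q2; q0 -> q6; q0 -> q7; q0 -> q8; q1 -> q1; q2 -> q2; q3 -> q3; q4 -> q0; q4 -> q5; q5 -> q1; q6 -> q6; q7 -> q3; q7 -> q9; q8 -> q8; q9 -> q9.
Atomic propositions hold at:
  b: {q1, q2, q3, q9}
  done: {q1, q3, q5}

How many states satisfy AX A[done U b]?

A[done U b]: least fixpoint, start Z0 = Sat(b) = {q1, q2, q3, q9}, add states in Sat(done) with every successor in Z. Z1 = {q1, q2, q3, q5, q9}; fixed.
Sat(A[done U b]) = {q1, q2, q3, q5, q9}
Sat(AX A[done U b]) = {s : every successor in {q1, q2, q3, q5, q9}} = {q1, q2, q3, q5, q7, q9}
|Sat(AX A[done U b])| = |{q1, q2, q3, q5, q7, q9}| = 6.

6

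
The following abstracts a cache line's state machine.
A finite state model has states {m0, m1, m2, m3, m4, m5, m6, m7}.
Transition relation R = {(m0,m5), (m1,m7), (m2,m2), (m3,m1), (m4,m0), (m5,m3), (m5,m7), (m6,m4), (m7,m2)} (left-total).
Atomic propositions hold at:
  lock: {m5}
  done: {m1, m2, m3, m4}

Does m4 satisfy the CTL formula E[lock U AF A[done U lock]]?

A[done U lock]: least fixpoint, start Z0 = Sat(lock) = {m5}, add states in Sat(done) with every successor in Z. Already a fixed point.
Sat(A[done U lock]) = {m5}
AF A[done U lock]: least fixpoint, start Z0 = {m5}, add states with every successor in Z. Z1 = {m0, m5}; Z2 = {m0, m4, m5}; Z3 = {m0, m4, m5, m6}; fixed.
Sat(AF A[done U lock]) = {m0, m4, m5, m6}
E[lock U AF A[done U lock]]: least fixpoint, start Z0 = Sat(AF A[done U lock]) = {m0, m4, m5, m6}, add states in Sat(lock) with some successor in Z. Already a fixed point.
Sat(E[lock U AF A[done U lock]]) = {m0, m4, m5, m6}
m4 ∈ Sat(E[lock U AF A[done U lock]]) = {m0, m4, m5, m6}, so the formula holds at m4.

Yes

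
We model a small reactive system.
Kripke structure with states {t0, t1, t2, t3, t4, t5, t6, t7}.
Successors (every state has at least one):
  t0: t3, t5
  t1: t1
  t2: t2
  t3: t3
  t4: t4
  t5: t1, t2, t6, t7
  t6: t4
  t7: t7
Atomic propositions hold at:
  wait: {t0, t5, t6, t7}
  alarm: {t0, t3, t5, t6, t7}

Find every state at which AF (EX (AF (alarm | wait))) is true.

{t0, t3, t5, t7}

Sat(alarm | wait) = {t0, t3, t5, t6, t7}
AF (alarm | wait): least fixpoint, start Z0 = {t0, t3, t5, t6, t7}, add states with every successor in Z. Already a fixed point.
Sat(AF (alarm | wait)) = {t0, t3, t5, t6, t7}
Sat(EX (AF (alarm | wait))) = {s : some successor in {t0, t3, t5, t6, t7}} = {t0, t3, t5, t7}
AF (EX (AF (alarm | wait))): least fixpoint, start Z0 = {t0, t3, t5, t7}, add states with every successor in Z. Already a fixed point.
Sat(AF (EX (AF (alarm | wait)))) = {t0, t3, t5, t7}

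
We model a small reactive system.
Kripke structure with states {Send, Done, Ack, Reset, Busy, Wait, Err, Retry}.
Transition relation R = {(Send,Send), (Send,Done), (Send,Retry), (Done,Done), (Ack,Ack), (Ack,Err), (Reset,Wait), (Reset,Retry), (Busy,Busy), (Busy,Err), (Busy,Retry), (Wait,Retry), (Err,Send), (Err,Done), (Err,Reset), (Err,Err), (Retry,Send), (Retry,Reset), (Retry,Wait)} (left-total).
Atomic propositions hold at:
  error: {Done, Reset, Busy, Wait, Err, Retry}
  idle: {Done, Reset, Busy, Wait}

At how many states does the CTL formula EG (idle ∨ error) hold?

Sat(idle ∨ error) = {Done, Reset, Busy, Wait, Err, Retry}
EG (idle ∨ error): greatest fixpoint, start Z0 = {Done, Reset, Busy, Wait, Err, Retry}, keep only states in Sat with some successor in Z. Already a fixed point.
Sat(EG (idle ∨ error)) = {Done, Reset, Busy, Wait, Err, Retry}
|Sat(EG (idle ∨ error))| = |{Done, Reset, Busy, Wait, Err, Retry}| = 6.

6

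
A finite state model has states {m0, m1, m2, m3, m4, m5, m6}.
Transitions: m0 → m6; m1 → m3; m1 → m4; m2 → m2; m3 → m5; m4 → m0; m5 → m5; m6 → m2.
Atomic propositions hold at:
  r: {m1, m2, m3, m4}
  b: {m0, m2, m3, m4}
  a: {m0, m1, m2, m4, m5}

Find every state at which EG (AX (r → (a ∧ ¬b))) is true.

Sat(¬b) = {m1, m5, m6}
Sat(a ∧ ¬b) = {m1, m5}
Sat(r → (a ∧ ¬b)) = {m0, m1, m5, m6}
Sat(AX (r → (a ∧ ¬b))) = {s : every successor in {m0, m1, m5, m6}} = {m0, m3, m4, m5}
EG (AX (r → (a ∧ ¬b))): greatest fixpoint, start Z0 = {m0, m3, m4, m5}, keep only states in Sat with some successor in Z. Z1 = {m3, m4, m5}; Z2 = {m3, m5}; fixed.
Sat(EG (AX (r → (a ∧ ¬b)))) = {m3, m5}

{m3, m5}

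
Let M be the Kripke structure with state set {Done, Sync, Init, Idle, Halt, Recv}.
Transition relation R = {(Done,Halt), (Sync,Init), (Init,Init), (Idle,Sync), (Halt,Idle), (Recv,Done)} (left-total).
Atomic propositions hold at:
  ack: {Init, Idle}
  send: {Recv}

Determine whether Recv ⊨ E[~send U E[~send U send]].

Yes

Sat(~send) = {Done, Sync, Init, Idle, Halt}
E[~send U send]: least fixpoint, start Z0 = Sat(send) = {Recv}, add states in Sat(~send) with some successor in Z. Already a fixed point.
Sat(E[~send U send]) = {Recv}
E[~send U E[~send U send]]: least fixpoint, start Z0 = Sat(E[~send U send]) = {Recv}, add states in Sat(~send) with some successor in Z. Already a fixed point.
Sat(E[~send U E[~send U send]]) = {Recv}
Recv ∈ Sat(E[~send U E[~send U send]]) = {Recv}, so the formula holds at Recv.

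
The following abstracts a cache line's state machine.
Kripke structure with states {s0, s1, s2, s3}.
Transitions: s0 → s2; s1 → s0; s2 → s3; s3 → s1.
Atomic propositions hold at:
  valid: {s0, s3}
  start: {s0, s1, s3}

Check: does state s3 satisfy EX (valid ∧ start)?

Sat(valid ∧ start) = {s0, s3}
Sat(EX (valid ∧ start)) = {s : some successor in {s0, s3}} = {s1, s2}
s3 ∉ Sat(EX (valid ∧ start)) = {s1, s2}, so the formula does not hold at s3.

No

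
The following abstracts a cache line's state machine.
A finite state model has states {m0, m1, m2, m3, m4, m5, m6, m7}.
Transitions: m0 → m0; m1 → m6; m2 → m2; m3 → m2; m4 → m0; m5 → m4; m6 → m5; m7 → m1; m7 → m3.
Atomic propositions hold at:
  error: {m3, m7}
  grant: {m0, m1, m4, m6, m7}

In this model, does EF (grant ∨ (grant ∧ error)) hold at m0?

Sat(grant ∧ error) = {m7}
Sat(grant ∨ (grant ∧ error)) = {m0, m1, m4, m6, m7}
EF (grant ∨ (grant ∧ error)): least fixpoint, start Z0 = {m0, m1, m4, m6, m7}, add states with some successor in Z. Z1 = {m0, m1, m4, m5, m6, m7}; fixed.
Sat(EF (grant ∨ (grant ∧ error))) = {m0, m1, m4, m5, m6, m7}
m0 ∈ Sat(EF (grant ∨ (grant ∧ error))) = {m0, m1, m4, m5, m6, m7}, so the formula holds at m0.

Yes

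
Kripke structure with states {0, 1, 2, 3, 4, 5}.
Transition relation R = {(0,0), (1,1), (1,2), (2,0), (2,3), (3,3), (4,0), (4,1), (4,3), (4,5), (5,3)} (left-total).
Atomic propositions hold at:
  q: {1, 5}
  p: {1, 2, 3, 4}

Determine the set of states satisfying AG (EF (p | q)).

Sat(p | q) = {1, 2, 3, 4, 5}
EF (p | q): least fixpoint, start Z0 = {1, 2, 3, 4, 5}, add states with some successor in Z. Already a fixed point.
Sat(EF (p | q)) = {1, 2, 3, 4, 5}
AG (EF (p | q)): greatest fixpoint, start Z0 = {1, 2, 3, 4, 5}, keep only states in Sat with every successor in Z. Z1 = {1, 3, 5}; Z2 = {3, 5}; fixed.
Sat(AG (EF (p | q))) = {3, 5}

{3, 5}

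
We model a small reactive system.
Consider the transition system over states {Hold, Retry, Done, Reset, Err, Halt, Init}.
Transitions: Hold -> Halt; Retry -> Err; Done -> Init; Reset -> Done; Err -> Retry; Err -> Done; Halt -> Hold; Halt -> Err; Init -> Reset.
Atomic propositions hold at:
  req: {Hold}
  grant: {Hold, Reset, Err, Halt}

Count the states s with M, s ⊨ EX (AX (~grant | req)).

Sat(~grant) = {Retry, Done, Init}
Sat(~grant | req) = {Hold, Retry, Done, Init}
Sat(AX (~grant | req)) = {s : every successor in {Hold, Retry, Done, Init}} = {Done, Reset, Err}
Sat(EX (AX (~grant | req))) = {s : some successor in {Done, Reset, Err}} = {Retry, Reset, Err, Halt, Init}
|Sat(EX (AX (~grant | req)))| = |{Retry, Reset, Err, Halt, Init}| = 5.

5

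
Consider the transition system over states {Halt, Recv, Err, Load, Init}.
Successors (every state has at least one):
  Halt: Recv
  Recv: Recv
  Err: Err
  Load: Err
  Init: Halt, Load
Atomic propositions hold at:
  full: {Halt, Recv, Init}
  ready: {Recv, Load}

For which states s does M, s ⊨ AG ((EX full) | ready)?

{Halt, Recv}

Sat(EX full) = {s : some successor in {Halt, Recv, Init}} = {Halt, Recv, Init}
Sat((EX full) | ready) = {Halt, Recv, Load, Init}
AG ((EX full) | ready): greatest fixpoint, start Z0 = {Halt, Recv, Load, Init}, keep only states in Sat with every successor in Z. Z1 = {Halt, Recv, Init}; Z2 = {Halt, Recv}; fixed.
Sat(AG ((EX full) | ready)) = {Halt, Recv}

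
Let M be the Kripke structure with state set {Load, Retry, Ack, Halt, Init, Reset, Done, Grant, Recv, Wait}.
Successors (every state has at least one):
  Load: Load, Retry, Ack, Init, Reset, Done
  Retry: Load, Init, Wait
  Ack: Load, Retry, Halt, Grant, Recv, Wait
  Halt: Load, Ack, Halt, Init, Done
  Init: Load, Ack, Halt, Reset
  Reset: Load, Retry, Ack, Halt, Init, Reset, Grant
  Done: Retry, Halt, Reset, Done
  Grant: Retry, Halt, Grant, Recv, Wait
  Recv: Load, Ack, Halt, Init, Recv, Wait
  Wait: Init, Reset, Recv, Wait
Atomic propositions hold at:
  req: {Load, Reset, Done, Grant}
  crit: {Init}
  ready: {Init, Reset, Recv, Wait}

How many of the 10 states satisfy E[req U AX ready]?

5

Sat(AX ready) = {s : every successor in {Init, Reset, Recv, Wait}} = {Wait}
E[req U AX ready]: least fixpoint, start Z0 = Sat(AX ready) = {Wait}, add states in Sat(req) with some successor in Z. Z1 = {Grant, Wait}; Z2 = {Reset, Grant, Wait}; Z3 = {Load, Reset, Done, Grant, Wait}; fixed.
Sat(E[req U AX ready]) = {Load, Reset, Done, Grant, Wait}
|Sat(E[req U AX ready])| = |{Load, Reset, Done, Grant, Wait}| = 5.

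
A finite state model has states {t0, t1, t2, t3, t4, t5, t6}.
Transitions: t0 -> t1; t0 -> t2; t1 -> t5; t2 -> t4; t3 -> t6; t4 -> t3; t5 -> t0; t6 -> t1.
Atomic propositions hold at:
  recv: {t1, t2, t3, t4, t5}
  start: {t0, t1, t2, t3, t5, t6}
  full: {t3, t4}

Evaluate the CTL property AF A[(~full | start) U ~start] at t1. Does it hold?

No

Sat(~full) = {t0, t1, t2, t5, t6}
Sat(~full | start) = {t0, t1, t2, t3, t5, t6}
Sat(~start) = {t4}
A[(~full | start) U ~start]: least fixpoint, start Z0 = Sat(~start) = {t4}, add states in Sat(~full | start) with every successor in Z. Z1 = {t2, t4}; fixed.
Sat(A[(~full | start) U ~start]) = {t2, t4}
AF A[(~full | start) U ~start]: least fixpoint, start Z0 = {t2, t4}, add states with every successor in Z. Already a fixed point.
Sat(AF A[(~full | start) U ~start]) = {t2, t4}
t1 ∉ Sat(AF A[(~full | start) U ~start]) = {t2, t4}, so the formula does not hold at t1.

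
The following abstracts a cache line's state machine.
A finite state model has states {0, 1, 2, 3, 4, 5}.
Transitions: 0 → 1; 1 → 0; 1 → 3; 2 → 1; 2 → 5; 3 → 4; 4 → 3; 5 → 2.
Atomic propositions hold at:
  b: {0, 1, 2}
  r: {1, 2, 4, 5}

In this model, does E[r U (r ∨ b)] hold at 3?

Sat(r ∨ b) = {0, 1, 2, 4, 5}
E[r U (r ∨ b)]: least fixpoint, start Z0 = Sat((r ∨ b)) = {0, 1, 2, 4, 5}, add states in Sat(r) with some successor in Z. Already a fixed point.
Sat(E[r U (r ∨ b)]) = {0, 1, 2, 4, 5}
3 ∉ Sat(E[r U (r ∨ b)]) = {0, 1, 2, 4, 5}, so the formula does not hold at 3.

No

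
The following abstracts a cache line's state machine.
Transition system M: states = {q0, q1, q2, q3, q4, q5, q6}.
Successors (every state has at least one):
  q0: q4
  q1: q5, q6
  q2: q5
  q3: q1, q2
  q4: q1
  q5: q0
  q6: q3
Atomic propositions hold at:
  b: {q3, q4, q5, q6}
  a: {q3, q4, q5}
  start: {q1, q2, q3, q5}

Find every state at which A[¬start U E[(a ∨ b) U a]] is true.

Sat(¬start) = {q0, q4, q6}
Sat(a ∨ b) = {q3, q4, q5, q6}
E[(a ∨ b) U a]: least fixpoint, start Z0 = Sat(a) = {q3, q4, q5}, add states in Sat(a ∨ b) with some successor in Z. Z1 = {q3, q4, q5, q6}; fixed.
Sat(E[(a ∨ b) U a]) = {q3, q4, q5, q6}
A[¬start U E[(a ∨ b) U a]]: least fixpoint, start Z0 = Sat(E[(a ∨ b) U a]) = {q3, q4, q5, q6}, add states in Sat(¬start) with every successor in Z. Z1 = {q0, q3, q4, q5, q6}; fixed.
Sat(A[¬start U E[(a ∨ b) U a]]) = {q0, q3, q4, q5, q6}

{q0, q3, q4, q5, q6}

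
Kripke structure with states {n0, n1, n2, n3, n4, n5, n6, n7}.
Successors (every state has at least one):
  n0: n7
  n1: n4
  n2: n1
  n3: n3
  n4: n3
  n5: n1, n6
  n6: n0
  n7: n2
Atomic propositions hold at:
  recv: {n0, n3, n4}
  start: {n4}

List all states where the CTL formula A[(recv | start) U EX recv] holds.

{n1, n3, n4, n6}

Sat(recv | start) = {n0, n3, n4}
Sat(EX recv) = {s : some successor in {n0, n3, n4}} = {n1, n3, n4, n6}
A[(recv | start) U EX recv]: least fixpoint, start Z0 = Sat(EX recv) = {n1, n3, n4, n6}, add states in Sat(recv | start) with every successor in Z. Already a fixed point.
Sat(A[(recv | start) U EX recv]) = {n1, n3, n4, n6}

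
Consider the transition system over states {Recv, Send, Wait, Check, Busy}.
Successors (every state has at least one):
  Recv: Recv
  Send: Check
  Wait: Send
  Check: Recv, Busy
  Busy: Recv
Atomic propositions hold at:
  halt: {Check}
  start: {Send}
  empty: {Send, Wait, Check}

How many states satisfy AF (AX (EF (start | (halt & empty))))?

2

Sat(halt & empty) = {Check}
Sat(start | (halt & empty)) = {Send, Check}
EF (start | (halt & empty)): least fixpoint, start Z0 = {Send, Check}, add states with some successor in Z. Z1 = {Send, Wait, Check}; fixed.
Sat(EF (start | (halt & empty))) = {Send, Wait, Check}
Sat(AX (EF (start | (halt & empty)))) = {s : every successor in {Send, Wait, Check}} = {Send, Wait}
AF (AX (EF (start | (halt & empty)))): least fixpoint, start Z0 = {Send, Wait}, add states with every successor in Z. Already a fixed point.
Sat(AF (AX (EF (start | (halt & empty))))) = {Send, Wait}
|Sat(AF (AX (EF (start | (halt & empty)))))| = |{Send, Wait}| = 2.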